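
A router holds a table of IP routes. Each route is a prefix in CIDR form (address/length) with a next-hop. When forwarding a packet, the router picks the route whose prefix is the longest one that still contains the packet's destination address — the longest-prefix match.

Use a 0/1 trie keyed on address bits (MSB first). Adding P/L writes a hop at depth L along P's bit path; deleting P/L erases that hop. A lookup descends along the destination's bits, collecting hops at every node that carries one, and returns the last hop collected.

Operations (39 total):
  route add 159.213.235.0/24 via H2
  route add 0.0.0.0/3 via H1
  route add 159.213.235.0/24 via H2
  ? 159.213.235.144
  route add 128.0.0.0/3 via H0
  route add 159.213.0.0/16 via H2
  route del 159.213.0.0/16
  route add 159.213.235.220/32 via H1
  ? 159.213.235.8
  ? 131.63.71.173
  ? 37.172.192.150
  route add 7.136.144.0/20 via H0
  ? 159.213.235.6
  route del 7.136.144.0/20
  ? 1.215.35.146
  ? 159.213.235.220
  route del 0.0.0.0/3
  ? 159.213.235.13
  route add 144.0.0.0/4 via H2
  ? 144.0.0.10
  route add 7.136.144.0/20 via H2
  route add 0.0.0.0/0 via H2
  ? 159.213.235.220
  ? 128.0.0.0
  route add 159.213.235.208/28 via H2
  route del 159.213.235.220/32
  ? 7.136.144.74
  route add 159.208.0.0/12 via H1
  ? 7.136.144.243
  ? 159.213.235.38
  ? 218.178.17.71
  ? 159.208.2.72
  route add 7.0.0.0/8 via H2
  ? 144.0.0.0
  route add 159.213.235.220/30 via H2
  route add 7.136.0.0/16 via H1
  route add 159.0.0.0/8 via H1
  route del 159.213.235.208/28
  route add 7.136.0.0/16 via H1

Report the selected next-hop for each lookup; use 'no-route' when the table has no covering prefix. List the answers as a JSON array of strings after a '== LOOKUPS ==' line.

Apply in order:
  add 159.213.235.0/24 -> H2 at depth 24
  add 0.0.0.0/3 -> H1 at depth 3
  add 159.213.235.0/24 -> H2 at depth 24
  Q 159.213.235.144: descend 100111111101010111101011 ; hops seen [H2] ; pick H2
  add 128.0.0.0/3 -> H0 at depth 3
  add 159.213.0.0/16 -> H2 at depth 16
  - 159.213.0.0/16 clear@16
  add 159.213.235.220/32 -> H1 at depth 32
  Q 159.213.235.8: descend 100111111101010111101011 ; hops seen [H0,H2] ; pick H2
  Q 131.63.71.173: descend 100 ; hops seen [H0] ; pick H0
  Q 37.172.192.150: descend 00 ; hops seen [∅] ; pick no-route
  add 7.136.144.0/20 -> H0 at depth 20
  Q 159.213.235.6: descend 100111111101010111101011 ; hops seen [H0,H2] ; pick H2
  - 7.136.144.0/20 clear@20
  Q 1.215.35.146: descend 00000 ; hops seen [H1] ; pick H1
  Q 159.213.235.220: descend 10011111110101011110101111011100 ; hops seen [H0,H2,H1] ; pick H1
  - 0.0.0.0/3 clear@3
  Q 159.213.235.13: descend 100111111101010111101011 ; hops seen [H0,H2] ; pick H2
  add 144.0.0.0/4 -> H2 at depth 4
  Q 144.0.0.10: descend 1001 ; hops seen [H0,H2] ; pick H2
  add 7.136.144.0/20 -> H2 at depth 20
  add 0.0.0.0/0 -> H2 at depth 0
  Q 159.213.235.220: descend 10011111110101011110101111011100 ; hops seen [H2,H0,H2,H2,H1] ; pick H1
  Q 128.0.0.0: descend 100 ; hops seen [H2,H0] ; pick H0
  add 159.213.235.208/28 -> H2 at depth 28
  - 159.213.235.220/32 clear@32
  Q 7.136.144.74: descend 00000111100010001001 ; hops seen [H2,H2] ; pick H2
  add 159.208.0.0/12 -> H1 at depth 12
  Q 7.136.144.243: descend 00000111100010001001 ; hops seen [H2,H2] ; pick H2
  Q 159.213.235.38: descend 100111111101010111101011 ; hops seen [H2,H0,H2,H1,H2] ; pick H2
  Q 218.178.17.71: descend 1 ; hops seen [H2] ; pick H2
  Q 159.208.2.72: descend 1001111111010 ; hops seen [H2,H0,H2,H1] ; pick H1
  add 7.0.0.0/8 -> H2 at depth 8
  Q 144.0.0.0: descend 1001 ; hops seen [H2,H0,H2] ; pick H2
  add 159.213.235.220/30 -> H2 at depth 30
  add 7.136.0.0/16 -> H1 at depth 16
  add 159.0.0.0/8 -> H1 at depth 8
  - 159.213.235.208/28 clear@28
  add 7.136.0.0/16 -> H1 at depth 16

== LOOKUPS ==
["H2","H2","H0","no-route","H2","H1","H1","H2","H2","H1","H0","H2","H2","H2","H2","H1","H2"]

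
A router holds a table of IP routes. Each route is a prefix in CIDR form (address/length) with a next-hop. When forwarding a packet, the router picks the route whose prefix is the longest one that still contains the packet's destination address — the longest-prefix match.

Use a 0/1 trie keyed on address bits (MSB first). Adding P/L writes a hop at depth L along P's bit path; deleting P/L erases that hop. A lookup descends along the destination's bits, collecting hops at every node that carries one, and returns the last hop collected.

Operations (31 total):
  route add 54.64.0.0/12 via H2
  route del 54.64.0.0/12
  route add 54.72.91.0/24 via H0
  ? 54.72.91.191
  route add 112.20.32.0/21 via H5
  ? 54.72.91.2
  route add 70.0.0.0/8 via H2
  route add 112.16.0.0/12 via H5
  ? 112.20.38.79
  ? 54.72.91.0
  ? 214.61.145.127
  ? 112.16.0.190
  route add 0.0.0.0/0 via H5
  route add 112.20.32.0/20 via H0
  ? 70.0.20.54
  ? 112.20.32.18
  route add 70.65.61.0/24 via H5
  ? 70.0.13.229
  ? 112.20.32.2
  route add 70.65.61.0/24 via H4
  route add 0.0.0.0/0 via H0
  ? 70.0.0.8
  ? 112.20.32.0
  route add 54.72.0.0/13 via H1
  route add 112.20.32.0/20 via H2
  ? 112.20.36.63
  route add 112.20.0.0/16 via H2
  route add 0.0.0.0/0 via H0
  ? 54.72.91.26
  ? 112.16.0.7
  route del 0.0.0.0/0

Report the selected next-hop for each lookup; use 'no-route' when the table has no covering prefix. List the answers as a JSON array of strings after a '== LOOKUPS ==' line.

Apply in order:
  add 54.64.0.0/12 -> H2 at depth 12
  del 54.64.0.0/12 (clear depth 12)
  add 54.72.91.0/24 -> H0 at depth 24
  lookup 54.72.91.191: bits 001101100100100001011011 walk d0:-→d1:-→d2:-→d3:-→d4:-→d5:-→d6:-→d7:-→d8:-→d9:-→d10:-→d11:-→d12:-→d13:-→d14:-→d15:-→d16:-→d17:-→d18:-→d19:-→d20:-→d21:-→d22:-→d23:-→d24:H0 -> H0
  add 112.20.32.0/21 -> H5 at depth 21
  lookup 54.72.91.2: bits 001101100100100001011011 walk d0:-→d1:-→d2:-→d3:-→d4:-→d5:-→d6:-→d7:-→d8:-→d9:-→d10:-→d11:-→d12:-→d13:-→d14:-→d15:-→d16:-→d17:-→d18:-→d19:-→d20:-→d21:-→d22:-→d23:-→d24:H0 -> H0
  add 70.0.0.0/8 -> H2 at depth 8
  add 112.16.0.0/12 -> H5 at depth 12
  lookup 112.20.38.79: bits 011100000001010000100 walk d0:-→d1:-→d2:-→d3:-→d4:-→d5:-→d6:-→d7:-→d8:-→d9:-→d10:-→d11:-→d12:H5→d13:-→d14:-→d15:-→d16:-→d17:-→d18:-→d19:-→d20:-→d21:H5 -> H5
  lookup 54.72.91.0: bits 001101100100100001011011 walk d0:-→d1:-→d2:-→d3:-→d4:-→d5:-→d6:-→d7:-→d8:-→d9:-→d10:-→d11:-→d12:-→d13:-→d14:-→d15:-→d16:-→d17:-→d18:-→d19:-→d20:-→d21:-→d22:-→d23:-→d24:H0 -> H0
  lookup 214.61.145.127: bits ε walk d0:- -> no-route
  lookup 112.16.0.190: bits 0111000000010 walk d0:-→d1:-→d2:-→d3:-→d4:-→d5:-→d6:-→d7:-→d8:-→d9:-→d10:-→d11:-→d12:H5→d13:- -> H5
  add 0.0.0.0/0 -> H5 at depth 0
  add 112.20.32.0/20 -> H0 at depth 20
  lookup 70.0.20.54: bits 01000110 walk d0:H5→d1:-→d2:-→d3:-→d4:-→d5:-→d6:-→d7:-→d8:H2 -> H2
  lookup 112.20.32.18: bits 011100000001010000100 walk d0:H5→d1:-→d2:-→d3:-→d4:-→d5:-→d6:-→d7:-→d8:-→d9:-→d10:-→d11:-→d12:H5→d13:-→d14:-→d15:-→d16:-→d17:-→d18:-→d19:-→d20:H0→d21:H5 -> H5
  add 70.65.61.0/24 -> H5 at depth 24
  lookup 70.0.13.229: bits 010001100 walk d0:H5→d1:-→d2:-→d3:-→d4:-→d5:-→d6:-→d7:-→d8:H2→d9:- -> H2
  lookup 112.20.32.2: bits 011100000001010000100 walk d0:H5→d1:-→d2:-→d3:-→d4:-→d5:-→d6:-→d7:-→d8:-→d9:-→d10:-→d11:-→d12:H5→d13:-→d14:-→d15:-→d16:-→d17:-→d18:-→d19:-→d20:H0→d21:H5 -> H5
  add 70.65.61.0/24 -> H4 at depth 24
  add 0.0.0.0/0 -> H0 at depth 0
  lookup 70.0.0.8: bits 010001100 walk d0:H0→d1:-→d2:-→d3:-→d4:-→d5:-→d6:-→d7:-→d8:H2→d9:- -> H2
  lookup 112.20.32.0: bits 011100000001010000100 walk d0:H0→d1:-→d2:-→d3:-→d4:-→d5:-→d6:-→d7:-→d8:-→d9:-→d10:-→d11:-→d12:H5→d13:-→d14:-→d15:-→d16:-→d17:-→d18:-→d19:-→d20:H0→d21:H5 -> H5
  add 54.72.0.0/13 -> H1 at depth 13
  add 112.20.32.0/20 -> H2 at depth 20
  lookup 112.20.36.63: bits 011100000001010000100 walk d0:H0→d1:-→d2:-→d3:-→d4:-→d5:-→d6:-→d7:-→d8:-→d9:-→d10:-→d11:-→d12:H5→d13:-→d14:-→d15:-→d16:-→d17:-→d18:-→d19:-→d20:H2→d21:H5 -> H5
  add 112.20.0.0/16 -> H2 at depth 16
  add 0.0.0.0/0 -> H0 at depth 0
  lookup 54.72.91.26: bits 001101100100100001011011 walk d0:H0→d1:-→d2:-→d3:-→d4:-→d5:-→d6:-→d7:-→d8:-→d9:-→d10:-→d11:-→d12:-→d13:H1→d14:-→d15:-→d16:-→d17:-→d18:-→d19:-→d20:-→d21:-→d22:-→d23:-→d24:H0 -> H0
  lookup 112.16.0.7: bits 0111000000010 walk d0:H0→d1:-→d2:-→d3:-→d4:-→d5:-→d6:-→d7:-→d8:-→d9:-→d10:-→d11:-→d12:H5→d13:- -> H5
  del 0.0.0.0/0 (clear depth 0)

== LOOKUPS ==
["H0","H0","H5","H0","no-route","H5","H2","H5","H2","H5","H2","H5","H5","H0","H5"]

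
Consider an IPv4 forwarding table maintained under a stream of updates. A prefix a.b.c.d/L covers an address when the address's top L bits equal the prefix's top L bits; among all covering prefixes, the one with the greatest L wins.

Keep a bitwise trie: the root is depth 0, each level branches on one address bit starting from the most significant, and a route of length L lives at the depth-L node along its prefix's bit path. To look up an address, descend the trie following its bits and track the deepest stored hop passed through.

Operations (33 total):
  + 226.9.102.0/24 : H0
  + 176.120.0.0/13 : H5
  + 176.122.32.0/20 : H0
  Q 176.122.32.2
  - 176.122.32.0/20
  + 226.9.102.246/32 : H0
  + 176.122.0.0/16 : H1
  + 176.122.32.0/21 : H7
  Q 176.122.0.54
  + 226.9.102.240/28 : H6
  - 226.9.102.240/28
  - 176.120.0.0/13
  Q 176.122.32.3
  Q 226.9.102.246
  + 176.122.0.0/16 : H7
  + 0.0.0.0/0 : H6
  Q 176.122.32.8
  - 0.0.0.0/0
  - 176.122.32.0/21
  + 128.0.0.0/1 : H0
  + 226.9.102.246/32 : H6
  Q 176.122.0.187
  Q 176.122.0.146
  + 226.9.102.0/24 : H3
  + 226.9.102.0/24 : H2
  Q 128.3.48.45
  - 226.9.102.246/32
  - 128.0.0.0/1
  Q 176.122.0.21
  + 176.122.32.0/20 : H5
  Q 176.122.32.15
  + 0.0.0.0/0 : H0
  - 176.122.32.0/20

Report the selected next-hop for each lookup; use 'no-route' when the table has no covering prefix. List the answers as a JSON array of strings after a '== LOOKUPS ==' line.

Trace:
  + 226.9.102.0/24 (H0) depth=24
  + 176.120.0.0/13 (H5) depth=13
  + 176.122.32.0/20 (H0) depth=20
  ? 176.122.32.2  path d0:-→d1:-→d2:-→d3:-→d4:-→d5:-→d6:-→d7:-→d8:-→d9:-→d10:-→d11:-→d12:-→d13:H5→d14:-→d15:-→d16:-→d17:-→d18:-→d19:-→d20:H0  best=H0
  del 176.122.32.0/20 (clear depth 20)
  + 226.9.102.246/32 (H0) depth=32
  + 176.122.0.0/16 (H1) depth=16
  + 176.122.32.0/21 (H7) depth=21
  ? 176.122.0.54  path d0:-→d1:-→d2:-→d3:-→d4:-→d5:-→d6:-→d7:-→d8:-→d9:-→d10:-→d11:-→d12:-→d13:H5→d14:-→d15:-→d16:H1→d17:-→d18:-  best=H1
  + 226.9.102.240/28 (H6) depth=28
  del 226.9.102.240/28 (clear depth 28)
  del 176.120.0.0/13 (clear depth 13)
  ? 176.122.32.3  path d0:-→d1:-→d2:-→d3:-→d4:-→d5:-→d6:-→d7:-→d8:-→d9:-→d10:-→d11:-→d12:-→d13:-→d14:-→d15:-→d16:H1→d17:-→d18:-→d19:-→d20:-→d21:H7  best=H7
  ? 226.9.102.246  path d0:-→d1:-→d2:-→d3:-→d4:-→d5:-→d6:-→d7:-→d8:-→d9:-→d10:-→d11:-→d12:-→d13:-→d14:-→d15:-→d16:-→d17:-→d18:-→d19:-→d20:-→d21:-→d22:-→d23:-→d24:H0→d25:-→d26:-→d27:-→d28:-→d29:-→d30:-→d31:-→d32:H0  best=H0
  + 176.122.0.0/16 (H7) depth=16
  + 0.0.0.0/0 (H6) depth=0
  ? 176.122.32.8  path d0:H6→d1:-→d2:-→d3:-→d4:-→d5:-→d6:-→d7:-→d8:-→d9:-→d10:-→d11:-→d12:-→d13:-→d14:-→d15:-→d16:H7→d17:-→d18:-→d19:-→d20:-→d21:H7  best=H7
  del 0.0.0.0/0 (clear depth 0)
  del 176.122.32.0/21 (clear depth 21)
  + 128.0.0.0/1 (H0) depth=1
  + 226.9.102.246/32 (H6) depth=32
  ? 176.122.0.187  path d0:-→d1:H0→d2:-→d3:-→d4:-→d5:-→d6:-→d7:-→d8:-→d9:-→d10:-→d11:-→d12:-→d13:-→d14:-→d15:-→d16:H7→d17:-→d18:-  best=H7
  ? 176.122.0.146  path d0:-→d1:H0→d2:-→d3:-→d4:-→d5:-→d6:-→d7:-→d8:-→d9:-→d10:-→d11:-→d12:-→d13:-→d14:-→d15:-→d16:H7→d17:-→d18:-  best=H7
  + 226.9.102.0/24 (H3) depth=24
  + 226.9.102.0/24 (H2) depth=24
  ? 128.3.48.45  path d0:-→d1:H0→d2:-  best=H0
  del 226.9.102.246/32 (clear depth 32)
  del 128.0.0.0/1 (clear depth 1)
  ? 176.122.0.21  path d0:-→d1:-→d2:-→d3:-→d4:-→d5:-→d6:-→d7:-→d8:-→d9:-→d10:-→d11:-→d12:-→d13:-→d14:-→d15:-→d16:H7→d17:-→d18:-  best=H7
  + 176.122.32.0/20 (H5) depth=20
  ? 176.122.32.15  path d0:-→d1:-→d2:-→d3:-→d4:-→d5:-→d6:-→d7:-→d8:-→d9:-→d10:-→d11:-→d12:-→d13:-→d14:-→d15:-→d16:H7→d17:-→d18:-→d19:-→d20:H5→d21:-  best=H5
  + 0.0.0.0/0 (H0) depth=0
  del 176.122.32.0/20 (clear depth 20)

== LOOKUPS ==
["H0","H1","H7","H0","H7","H7","H7","H0","H7","H5"]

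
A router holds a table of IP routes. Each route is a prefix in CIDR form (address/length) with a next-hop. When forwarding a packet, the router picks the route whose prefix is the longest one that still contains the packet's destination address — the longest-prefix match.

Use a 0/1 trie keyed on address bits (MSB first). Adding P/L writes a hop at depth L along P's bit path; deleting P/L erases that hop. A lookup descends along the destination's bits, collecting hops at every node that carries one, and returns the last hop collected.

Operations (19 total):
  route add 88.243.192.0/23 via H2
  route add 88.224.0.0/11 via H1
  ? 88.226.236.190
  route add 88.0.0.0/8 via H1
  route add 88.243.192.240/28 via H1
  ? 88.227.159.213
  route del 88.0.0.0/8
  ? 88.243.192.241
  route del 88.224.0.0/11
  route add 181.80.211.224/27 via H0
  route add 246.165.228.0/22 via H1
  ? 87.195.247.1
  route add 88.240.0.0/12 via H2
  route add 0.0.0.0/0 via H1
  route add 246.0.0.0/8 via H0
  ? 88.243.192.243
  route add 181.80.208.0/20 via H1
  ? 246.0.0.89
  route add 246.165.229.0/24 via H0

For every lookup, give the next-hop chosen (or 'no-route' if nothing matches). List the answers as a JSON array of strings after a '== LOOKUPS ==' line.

Trace:
  + 88.243.192.0/23 (H2) depth=23
  + 88.224.0.0/11 (H1) depth=11
  lookup 88.226.236.190: bits 01011000111 walk d0:-→d1:-→d2:-→d3:-→d4:-→d5:-→d6:-→d7:-→d8:-→d9:-→d10:-→d11:H1 -> H1
  + 88.0.0.0/8 (H1) depth=8
  + 88.243.192.240/28 (H1) depth=28
  lookup 88.227.159.213: bits 01011000111 walk d0:-→d1:-→d2:-→d3:-→d4:-→d5:-→d6:-→d7:-→d8:H1→d9:-→d10:-→d11:H1 -> H1
  del 88.0.0.0/8 (clear depth 8)
  lookup 88.243.192.241: bits 0101100011110011110000001111 walk d0:-→d1:-→d2:-→d3:-→d4:-→d5:-→d6:-→d7:-→d8:-→d9:-→d10:-→d11:H1→d12:-→d13:-→d14:-→d15:-→d16:-→d17:-→d18:-→d19:-→d20:-→d21:-→d22:-→d23:H2→d24:-→d25:-→d26:-→d27:-→d28:H1 -> H1
  del 88.224.0.0/11 (clear depth 11)
  + 181.80.211.224/27 (H0) depth=27
  + 246.165.228.0/22 (H1) depth=22
  lookup 87.195.247.1: bits 0101 walk d0:-→d1:-→d2:-→d3:-→d4:- -> no-route
  + 88.240.0.0/12 (H2) depth=12
  + 0.0.0.0/0 (H1) depth=0
  + 246.0.0.0/8 (H0) depth=8
  lookup 88.243.192.243: bits 0101100011110011110000001111 walk d0:H1→d1:-→d2:-→d3:-→d4:-→d5:-→d6:-→d7:-→d8:-→d9:-→d10:-→d11:-→d12:H2→d13:-→d14:-→d15:-→d16:-→d17:-→d18:-→d19:-→d20:-→d21:-→d22:-→d23:H2→d24:-→d25:-→d26:-→d27:-→d28:H1 -> H1
  + 181.80.208.0/20 (H1) depth=20
  lookup 246.0.0.89: bits 11110110 walk d0:H1→d1:-→d2:-→d3:-→d4:-→d5:-→d6:-→d7:-→d8:H0 -> H0
  + 246.165.229.0/24 (H0) depth=24

== LOOKUPS ==
["H1","H1","H1","no-route","H1","H0"]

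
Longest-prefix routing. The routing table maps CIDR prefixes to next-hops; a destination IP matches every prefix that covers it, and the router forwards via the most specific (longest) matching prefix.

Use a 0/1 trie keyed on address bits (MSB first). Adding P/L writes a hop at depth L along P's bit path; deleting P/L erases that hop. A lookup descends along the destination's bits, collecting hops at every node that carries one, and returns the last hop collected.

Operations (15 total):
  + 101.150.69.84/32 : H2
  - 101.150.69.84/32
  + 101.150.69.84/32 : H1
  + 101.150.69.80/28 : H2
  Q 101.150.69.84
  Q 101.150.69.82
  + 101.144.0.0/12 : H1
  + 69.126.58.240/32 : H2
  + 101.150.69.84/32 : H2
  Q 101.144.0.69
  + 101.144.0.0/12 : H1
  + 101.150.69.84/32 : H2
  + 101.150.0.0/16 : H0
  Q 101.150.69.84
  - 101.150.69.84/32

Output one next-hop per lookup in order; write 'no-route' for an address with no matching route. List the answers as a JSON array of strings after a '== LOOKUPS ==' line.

Trace:
  + 101.150.69.84/32 (H2) depth=32
  - 101.150.69.84/32 clear@32
  + 101.150.69.84/32 (H1) depth=32
  + 101.150.69.80/28 (H2) depth=28
  lookup 101.150.69.84: bits 01100101100101100100010101010100 walk d0:-→d1:-→d2:-→d3:-→d4:-→d5:-→d6:-→d7:-→d8:-→d9:-→d10:-→d11:-→d12:-→d13:-→d14:-→d15:-→d16:-→d17:-→d18:-→d19:-→d20:-→d21:-→d22:-→d23:-→d24:-→d25:-→d26:-→d27:-→d28:H2→d29:-→d30:-→d31:-→d32:H1 -> H1
  lookup 101.150.69.82: bits 01100101100101100100010101010 walk d0:-→d1:-→d2:-→d3:-→d4:-→d5:-→d6:-→d7:-→d8:-→d9:-→d10:-→d11:-→d12:-→d13:-→d14:-→d15:-→d16:-→d17:-→d18:-→d19:-→d20:-→d21:-→d22:-→d23:-→d24:-→d25:-→d26:-→d27:-→d28:H2→d29:- -> H2
  + 101.144.0.0/12 (H1) depth=12
  + 69.126.58.240/32 (H2) depth=32
  + 101.150.69.84/32 (H2) depth=32
  lookup 101.144.0.69: bits 0110010110010 walk d0:-→d1:-→d2:-→d3:-→d4:-→d5:-→d6:-→d7:-→d8:-→d9:-→d10:-→d11:-→d12:H1→d13:- -> H1
  + 101.144.0.0/12 (H1) depth=12
  + 101.150.69.84/32 (H2) depth=32
  + 101.150.0.0/16 (H0) depth=16
  lookup 101.150.69.84: bits 01100101100101100100010101010100 walk d0:-→d1:-→d2:-→d3:-→d4:-→d5:-→d6:-→d7:-→d8:-→d9:-→d10:-→d11:-→d12:H1→d13:-→d14:-→d15:-→d16:H0→d17:-→d18:-→d19:-→d20:-→d21:-→d22:-→d23:-→d24:-→d25:-→d26:-→d27:-→d28:H2→d29:-→d30:-→d31:-→d32:H2 -> H2
  - 101.150.69.84/32 clear@32

== LOOKUPS ==
["H1","H2","H1","H2"]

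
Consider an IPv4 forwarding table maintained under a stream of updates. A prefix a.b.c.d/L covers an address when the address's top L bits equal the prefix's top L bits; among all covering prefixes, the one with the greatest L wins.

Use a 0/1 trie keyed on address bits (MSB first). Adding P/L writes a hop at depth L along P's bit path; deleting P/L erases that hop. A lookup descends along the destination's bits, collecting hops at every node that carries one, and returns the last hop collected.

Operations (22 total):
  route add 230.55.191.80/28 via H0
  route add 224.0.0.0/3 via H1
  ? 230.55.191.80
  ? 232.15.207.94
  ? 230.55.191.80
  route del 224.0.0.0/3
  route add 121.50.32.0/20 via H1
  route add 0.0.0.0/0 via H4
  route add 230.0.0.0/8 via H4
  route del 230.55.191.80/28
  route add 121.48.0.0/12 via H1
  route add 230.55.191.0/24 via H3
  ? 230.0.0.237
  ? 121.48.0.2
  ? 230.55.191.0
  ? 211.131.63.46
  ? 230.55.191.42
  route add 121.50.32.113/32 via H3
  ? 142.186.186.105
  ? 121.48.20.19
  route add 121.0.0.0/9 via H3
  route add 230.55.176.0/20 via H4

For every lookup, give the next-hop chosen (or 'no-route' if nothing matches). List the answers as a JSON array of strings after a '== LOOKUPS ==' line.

Apply in order:
  add 230.55.191.80/28 -> H0 at depth 28
  add 224.0.0.0/3 -> H1 at depth 3
  ? 230.55.191.80  path d0:-→d1:-→d2:-→d3:H1→d4:-→d5:-→d6:-→d7:-→d8:-→d9:-→d10:-→d11:-→d12:-→d13:-→d14:-→d15:-→d16:-→d17:-→d18:-→d19:-→d20:-→d21:-→d22:-→d23:-→d24:-→d25:-→d26:-→d27:-→d28:H0  best=H0
  ? 232.15.207.94  path d0:-→d1:-→d2:-→d3:H1→d4:-  best=H1
  ? 230.55.191.80  path d0:-→d1:-→d2:-→d3:H1→d4:-→d5:-→d6:-→d7:-→d8:-→d9:-→d10:-→d11:-→d12:-→d13:-→d14:-→d15:-→d16:-→d17:-→d18:-→d19:-→d20:-→d21:-→d22:-→d23:-→d24:-→d25:-→d26:-→d27:-→d28:H0  best=H0
  del 224.0.0.0/3 (clear depth 3)
  add 121.50.32.0/20 -> H1 at depth 20
  add 0.0.0.0/0 -> H4 at depth 0
  add 230.0.0.0/8 -> H4 at depth 8
  del 230.55.191.80/28 (clear depth 28)
  add 121.48.0.0/12 -> H1 at depth 12
  add 230.55.191.0/24 -> H3 at depth 24
  ? 230.0.0.237  path d0:H4→d1:-→d2:-→d3:-→d4:-→d5:-→d6:-→d7:-→d8:H4→d9:-→d10:-  best=H4
  ? 121.48.0.2  path d0:H4→d1:-→d2:-→d3:-→d4:-→d5:-→d6:-→d7:-→d8:-→d9:-→d10:-→d11:-→d12:H1→d13:-→d14:-  best=H1
  ? 230.55.191.0  path d0:H4→d1:-→d2:-→d3:-→d4:-→d5:-→d6:-→d7:-→d8:H4→d9:-→d10:-→d11:-→d12:-→d13:-→d14:-→d15:-→d16:-→d17:-→d18:-→d19:-→d20:-→d21:-→d22:-→d23:-→d24:H3→d25:-  best=H3
  ? 211.131.63.46  path d0:H4→d1:-→d2:-  best=H4
  ? 230.55.191.42  path d0:H4→d1:-→d2:-→d3:-→d4:-→d5:-→d6:-→d7:-→d8:H4→d9:-→d10:-→d11:-→d12:-→d13:-→d14:-→d15:-→d16:-→d17:-→d18:-→d19:-→d20:-→d21:-→d22:-→d23:-→d24:H3→d25:-  best=H3
  add 121.50.32.113/32 -> H3 at depth 32
  ? 142.186.186.105  path d0:H4→d1:-  best=H4
  ? 121.48.20.19  path d0:H4→d1:-→d2:-→d3:-→d4:-→d5:-→d6:-→d7:-→d8:-→d9:-→d10:-→d11:-→d12:H1→d13:-→d14:-  best=H1
  add 121.0.0.0/9 -> H3 at depth 9
  add 230.55.176.0/20 -> H4 at depth 20

== LOOKUPS ==
["H0","H1","H0","H4","H1","H3","H4","H3","H4","H1"]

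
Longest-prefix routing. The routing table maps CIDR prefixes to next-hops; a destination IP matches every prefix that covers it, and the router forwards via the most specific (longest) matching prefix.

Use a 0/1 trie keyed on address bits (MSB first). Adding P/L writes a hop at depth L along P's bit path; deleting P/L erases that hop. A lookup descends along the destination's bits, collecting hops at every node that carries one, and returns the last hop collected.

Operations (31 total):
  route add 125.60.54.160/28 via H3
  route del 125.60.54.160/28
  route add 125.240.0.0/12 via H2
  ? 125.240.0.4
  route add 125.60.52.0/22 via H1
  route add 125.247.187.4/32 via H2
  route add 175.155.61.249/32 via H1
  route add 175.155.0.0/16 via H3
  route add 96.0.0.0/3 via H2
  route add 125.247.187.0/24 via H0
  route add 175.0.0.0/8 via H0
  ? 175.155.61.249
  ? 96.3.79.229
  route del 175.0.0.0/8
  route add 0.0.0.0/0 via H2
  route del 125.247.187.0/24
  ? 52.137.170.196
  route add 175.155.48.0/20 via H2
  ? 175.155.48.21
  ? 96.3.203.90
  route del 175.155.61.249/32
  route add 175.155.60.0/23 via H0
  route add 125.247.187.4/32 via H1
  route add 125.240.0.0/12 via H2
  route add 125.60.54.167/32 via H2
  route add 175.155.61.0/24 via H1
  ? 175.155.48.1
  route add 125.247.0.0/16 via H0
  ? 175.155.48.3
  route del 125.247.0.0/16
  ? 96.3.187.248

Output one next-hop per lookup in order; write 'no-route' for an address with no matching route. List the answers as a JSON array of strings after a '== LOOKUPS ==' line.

Process each operation:
  + 125.60.54.160/28 (H3) depth=28
  - 125.60.54.160/28 clear@28
  + 125.240.0.0/12 (H2) depth=12
  lookup 125.240.0.4: bits 011111011111 walk d0:-→d1:-→d2:-→d3:-→d4:-→d5:-→d6:-→d7:-→d8:-→d9:-→d10:-→d11:-→d12:H2 -> H2
  + 125.60.52.0/22 (H1) depth=22
  + 125.247.187.4/32 (H2) depth=32
  + 175.155.61.249/32 (H1) depth=32
  + 175.155.0.0/16 (H3) depth=16
  + 96.0.0.0/3 (H2) depth=3
  + 125.247.187.0/24 (H0) depth=24
  + 175.0.0.0/8 (H0) depth=8
  lookup 175.155.61.249: bits 10101111100110110011110111111001 walk d0:-→d1:-→d2:-→d3:-→d4:-→d5:-→d6:-→d7:-→d8:H0→d9:-→d10:-→d11:-→d12:-→d13:-→d14:-→d15:-→d16:H3→d17:-→d18:-→d19:-→d20:-→d21:-→d22:-→d23:-→d24:-→d25:-→d26:-→d27:-→d28:-→d29:-→d30:-→d31:-→d32:H1 -> H1
  lookup 96.3.79.229: bits 011 walk d0:-→d1:-→d2:-→d3:H2 -> H2
  - 175.0.0.0/8 clear@8
  + 0.0.0.0/0 (H2) depth=0
  - 125.247.187.0/24 clear@24
  lookup 52.137.170.196: bits 0 walk d0:H2→d1:- -> H2
  + 175.155.48.0/20 (H2) depth=20
  lookup 175.155.48.21: bits 10101111100110110011 walk d0:H2→d1:-→d2:-→d3:-→d4:-→d5:-→d6:-→d7:-→d8:-→d9:-→d10:-→d11:-→d12:-→d13:-→d14:-→d15:-→d16:H3→d17:-→d18:-→d19:-→d20:H2 -> H2
  lookup 96.3.203.90: bits 011 walk d0:H2→d1:-→d2:-→d3:H2 -> H2
  - 175.155.61.249/32 clear@32
  + 175.155.60.0/23 (H0) depth=23
  + 125.247.187.4/32 (H1) depth=32
  + 125.240.0.0/12 (H2) depth=12
  + 125.60.54.167/32 (H2) depth=32
  + 175.155.61.0/24 (H1) depth=24
  lookup 175.155.48.1: bits 10101111100110110011 walk d0:H2→d1:-→d2:-→d3:-→d4:-→d5:-→d6:-→d7:-→d8:-→d9:-→d10:-→d11:-→d12:-→d13:-→d14:-→d15:-→d16:H3→d17:-→d18:-→d19:-→d20:H2 -> H2
  + 125.247.0.0/16 (H0) depth=16
  lookup 175.155.48.3: bits 10101111100110110011 walk d0:H2→d1:-→d2:-→d3:-→d4:-→d5:-→d6:-→d7:-→d8:-→d9:-→d10:-→d11:-→d12:-→d13:-→d14:-→d15:-→d16:H3→d17:-→d18:-→d19:-→d20:H2 -> H2
  - 125.247.0.0/16 clear@16
  lookup 96.3.187.248: bits 011 walk d0:H2→d1:-→d2:-→d3:H2 -> H2

== LOOKUPS ==
["H2","H1","H2","H2","H2","H2","H2","H2","H2"]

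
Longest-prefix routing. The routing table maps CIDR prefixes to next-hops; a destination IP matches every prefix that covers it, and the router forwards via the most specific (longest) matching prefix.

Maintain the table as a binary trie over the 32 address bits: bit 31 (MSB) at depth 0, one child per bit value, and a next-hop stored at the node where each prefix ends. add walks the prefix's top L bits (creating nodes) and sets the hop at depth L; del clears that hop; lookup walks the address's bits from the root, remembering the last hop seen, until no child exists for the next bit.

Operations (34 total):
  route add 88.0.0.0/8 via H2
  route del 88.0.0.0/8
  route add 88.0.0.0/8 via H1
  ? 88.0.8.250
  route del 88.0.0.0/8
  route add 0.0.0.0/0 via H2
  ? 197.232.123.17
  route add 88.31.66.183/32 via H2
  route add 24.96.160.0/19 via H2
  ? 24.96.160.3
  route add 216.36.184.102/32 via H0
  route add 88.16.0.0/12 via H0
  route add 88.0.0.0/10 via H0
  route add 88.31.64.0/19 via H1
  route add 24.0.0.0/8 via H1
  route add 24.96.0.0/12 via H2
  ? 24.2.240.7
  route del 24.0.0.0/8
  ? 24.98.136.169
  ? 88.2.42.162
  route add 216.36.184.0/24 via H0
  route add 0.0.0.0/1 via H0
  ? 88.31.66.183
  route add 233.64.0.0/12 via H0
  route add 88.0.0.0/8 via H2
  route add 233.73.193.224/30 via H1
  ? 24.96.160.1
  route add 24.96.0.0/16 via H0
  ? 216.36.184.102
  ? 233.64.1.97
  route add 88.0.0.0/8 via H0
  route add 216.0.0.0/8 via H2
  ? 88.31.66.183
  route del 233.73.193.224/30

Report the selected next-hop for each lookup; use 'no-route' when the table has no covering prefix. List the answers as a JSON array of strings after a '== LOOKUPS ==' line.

Process each operation:
  + 88.0.0.0/8 (H2) depth=8
  - 88.0.0.0/8 clear@8
  + 88.0.0.0/8 (H1) depth=8
  ? 88.0.8.250  path d0:-→d1:-→d2:-→d3:-→d4:-→d5:-→d6:-→d7:-→d8:H1  best=H1
  - 88.0.0.0/8 clear@8
  + 0.0.0.0/0 (H2) depth=0
  ? 197.232.123.17  path d0:H2  best=H2
  + 88.31.66.183/32 (H2) depth=32
  + 24.96.160.0/19 (H2) depth=19
  ? 24.96.160.3  path d0:H2→d1:-→d2:-→d3:-→d4:-→d5:-→d6:-→d7:-→d8:-→d9:-→d10:-→d11:-→d12:-→d13:-→d14:-→d15:-→d16:-→d17:-→d18:-→d19:H2  best=H2
  + 216.36.184.102/32 (H0) depth=32
  + 88.16.0.0/12 (H0) depth=12
  + 88.0.0.0/10 (H0) depth=10
  + 88.31.64.0/19 (H1) depth=19
  + 24.0.0.0/8 (H1) depth=8
  + 24.96.0.0/12 (H2) depth=12
  ? 24.2.240.7  path d0:H2→d1:-→d2:-→d3:-→d4:-→d5:-→d6:-→d7:-→d8:H1→d9:-  best=H1
  - 24.0.0.0/8 clear@8
  ? 24.98.136.169  path d0:H2→d1:-→d2:-→d3:-→d4:-→d5:-→d6:-→d7:-→d8:-→d9:-→d10:-→d11:-→d12:H2→d13:-→d14:-  best=H2
  ? 88.2.42.162  path d0:H2→d1:-→d2:-→d3:-→d4:-→d5:-→d6:-→d7:-→d8:-→d9:-→d10:H0→d11:-  best=H0
  + 216.36.184.0/24 (H0) depth=24
  + 0.0.0.0/1 (H0) depth=1
  ? 88.31.66.183  path d0:H2→d1:H0→d2:-→d3:-→d4:-→d5:-→d6:-→d7:-→d8:-→d9:-→d10:H0→d11:-→d12:H0→d13:-→d14:-→d15:-→d16:-→d17:-→d18:-→d19:H1→d20:-→d21:-→d22:-→d23:-→d24:-→d25:-→d26:-→d27:-→d28:-→d29:-→d30:-→d31:-→d32:H2  best=H2
  + 233.64.0.0/12 (H0) depth=12
  + 88.0.0.0/8 (H2) depth=8
  + 233.73.193.224/30 (H1) depth=30
  ? 24.96.160.1  path d0:H2→d1:H0→d2:-→d3:-→d4:-→d5:-→d6:-→d7:-→d8:-→d9:-→d10:-→d11:-→d12:H2→d13:-→d14:-→d15:-→d16:-→d17:-→d18:-→d19:H2  best=H2
  + 24.96.0.0/16 (H0) depth=16
  ? 216.36.184.102  path d0:H2→d1:-→d2:-→d3:-→d4:-→d5:-→d6:-→d7:-→d8:-→d9:-→d10:-→d11:-→d12:-→d13:-→d14:-→d15:-→d16:-→d17:-→d18:-→d19:-→d20:-→d21:-→d22:-→d23:-→d24:H0→d25:-→d26:-→d27:-→d28:-→d29:-→d30:-→d31:-→d32:H0  best=H0
  ? 233.64.1.97  path d0:H2→d1:-→d2:-→d3:-→d4:-→d5:-→d6:-→d7:-→d8:-→d9:-→d10:-→d11:-→d12:H0  best=H0
  + 88.0.0.0/8 (H0) depth=8
  + 216.0.0.0/8 (H2) depth=8
  ? 88.31.66.183  path d0:H2→d1:H0→d2:-→d3:-→d4:-→d5:-→d6:-→d7:-→d8:H0→d9:-→d10:H0→d11:-→d12:H0→d13:-→d14:-→d15:-→d16:-→d17:-→d18:-→d19:H1→d20:-→d21:-→d22:-→d23:-→d24:-→d25:-→d26:-→d27:-→d28:-→d29:-→d30:-→d31:-→d32:H2  best=H2
  - 233.73.193.224/30 clear@30

== LOOKUPS ==
["H1","H2","H2","H1","H2","H0","H2","H2","H0","H0","H2"]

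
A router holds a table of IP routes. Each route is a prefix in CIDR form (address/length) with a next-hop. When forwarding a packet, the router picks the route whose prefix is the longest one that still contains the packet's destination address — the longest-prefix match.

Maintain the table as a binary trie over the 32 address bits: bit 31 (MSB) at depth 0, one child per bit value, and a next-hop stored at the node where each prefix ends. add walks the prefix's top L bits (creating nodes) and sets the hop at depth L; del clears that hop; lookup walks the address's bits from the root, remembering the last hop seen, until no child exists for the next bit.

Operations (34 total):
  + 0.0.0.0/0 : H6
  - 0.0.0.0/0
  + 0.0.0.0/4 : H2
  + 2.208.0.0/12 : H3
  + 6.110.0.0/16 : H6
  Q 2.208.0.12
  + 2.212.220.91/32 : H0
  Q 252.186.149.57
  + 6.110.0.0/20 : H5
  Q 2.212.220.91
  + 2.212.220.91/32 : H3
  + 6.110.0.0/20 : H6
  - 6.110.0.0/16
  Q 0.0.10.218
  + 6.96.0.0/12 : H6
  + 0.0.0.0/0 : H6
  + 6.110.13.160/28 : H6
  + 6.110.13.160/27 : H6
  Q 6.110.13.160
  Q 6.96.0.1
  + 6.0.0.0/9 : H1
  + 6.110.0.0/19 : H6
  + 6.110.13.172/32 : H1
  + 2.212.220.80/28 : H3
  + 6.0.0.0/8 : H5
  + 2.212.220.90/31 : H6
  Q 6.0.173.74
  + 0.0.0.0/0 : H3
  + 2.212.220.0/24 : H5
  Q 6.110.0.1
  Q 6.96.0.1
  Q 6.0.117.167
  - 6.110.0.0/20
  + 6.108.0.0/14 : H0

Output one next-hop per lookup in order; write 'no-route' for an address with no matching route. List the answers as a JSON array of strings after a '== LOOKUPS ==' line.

Trace:
  add 0.0.0.0/0 -> H6 at depth 0
  - 0.0.0.0/0 clear@0
  add 0.0.0.0/4 -> H2 at depth 4
  add 2.208.0.0/12 -> H3 at depth 12
  add 6.110.0.0/16 -> H6 at depth 16
  lookup 2.208.0.12: bits 000000101101 walk d0:-→d1:-→d2:-→d3:-→d4:H2→d5:-→d6:-→d7:-→d8:-→d9:-→d10:-→d11:-→d12:H3 -> H3
  add 2.212.220.91/32 -> H0 at depth 32
  lookup 252.186.149.57: bits ε walk d0:- -> no-route
  add 6.110.0.0/20 -> H5 at depth 20
  lookup 2.212.220.91: bits 00000010110101001101110001011011 walk d0:-→d1:-→d2:-→d3:-→d4:H2→d5:-→d6:-→d7:-→d8:-→d9:-→d10:-→d11:-→d12:H3→d13:-→d14:-→d15:-→d16:-→d17:-→d18:-→d19:-→d20:-→d21:-→d22:-→d23:-→d24:-→d25:-→d26:-→d27:-→d28:-→d29:-→d30:-→d31:-→d32:H0 -> H0
  add 2.212.220.91/32 -> H3 at depth 32
  add 6.110.0.0/20 -> H6 at depth 20
  - 6.110.0.0/16 clear@16
  lookup 0.0.10.218: bits 000000 walk d0:-→d1:-→d2:-→d3:-→d4:H2→d5:-→d6:- -> H2
  add 6.96.0.0/12 -> H6 at depth 12
  add 0.0.0.0/0 -> H6 at depth 0
  add 6.110.13.160/28 -> H6 at depth 28
  add 6.110.13.160/27 -> H6 at depth 27
  lookup 6.110.13.160: bits 0000011001101110000011011010 walk d0:H6→d1:-→d2:-→d3:-→d4:H2→d5:-→d6:-→d7:-→d8:-→d9:-→d10:-→d11:-→d12:H6→d13:-→d14:-→d15:-→d16:-→d17:-→d18:-→d19:-→d20:H6→d21:-→d22:-→d23:-→d24:-→d25:-→d26:-→d27:H6→d28:H6 -> H6
  lookup 6.96.0.1: bits 000001100110 walk d0:H6→d1:-→d2:-→d3:-→d4:H2→d5:-→d6:-→d7:-→d8:-→d9:-→d10:-→d11:-→d12:H6 -> H6
  add 6.0.0.0/9 -> H1 at depth 9
  add 6.110.0.0/19 -> H6 at depth 19
  add 6.110.13.172/32 -> H1 at depth 32
  add 2.212.220.80/28 -> H3 at depth 28
  add 6.0.0.0/8 -> H5 at depth 8
  add 2.212.220.90/31 -> H6 at depth 31
  lookup 6.0.173.74: bits 000001100 walk d0:H6→d1:-→d2:-→d3:-→d4:H2→d5:-→d6:-→d7:-→d8:H5→d9:H1 -> H1
  add 0.0.0.0/0 -> H3 at depth 0
  add 2.212.220.0/24 -> H5 at depth 24
  lookup 6.110.0.1: bits 00000110011011100000 walk d0:H3→d1:-→d2:-→d3:-→d4:H2→d5:-→d6:-→d7:-→d8:H5→d9:H1→d10:-→d11:-→d12:H6→d13:-→d14:-→d15:-→d16:-→d17:-→d18:-→d19:H6→d20:H6 -> H6
  lookup 6.96.0.1: bits 000001100110 walk d0:H3→d1:-→d2:-→d3:-→d4:H2→d5:-→d6:-→d7:-→d8:H5→d9:H1→d10:-→d11:-→d12:H6 -> H6
  lookup 6.0.117.167: bits 000001100 walk d0:H3→d1:-→d2:-→d3:-→d4:H2→d5:-→d6:-→d7:-→d8:H5→d9:H1 -> H1
  - 6.110.0.0/20 clear@20
  add 6.108.0.0/14 -> H0 at depth 14

== LOOKUPS ==
["H3","no-route","H0","H2","H6","H6","H1","H6","H6","H1"]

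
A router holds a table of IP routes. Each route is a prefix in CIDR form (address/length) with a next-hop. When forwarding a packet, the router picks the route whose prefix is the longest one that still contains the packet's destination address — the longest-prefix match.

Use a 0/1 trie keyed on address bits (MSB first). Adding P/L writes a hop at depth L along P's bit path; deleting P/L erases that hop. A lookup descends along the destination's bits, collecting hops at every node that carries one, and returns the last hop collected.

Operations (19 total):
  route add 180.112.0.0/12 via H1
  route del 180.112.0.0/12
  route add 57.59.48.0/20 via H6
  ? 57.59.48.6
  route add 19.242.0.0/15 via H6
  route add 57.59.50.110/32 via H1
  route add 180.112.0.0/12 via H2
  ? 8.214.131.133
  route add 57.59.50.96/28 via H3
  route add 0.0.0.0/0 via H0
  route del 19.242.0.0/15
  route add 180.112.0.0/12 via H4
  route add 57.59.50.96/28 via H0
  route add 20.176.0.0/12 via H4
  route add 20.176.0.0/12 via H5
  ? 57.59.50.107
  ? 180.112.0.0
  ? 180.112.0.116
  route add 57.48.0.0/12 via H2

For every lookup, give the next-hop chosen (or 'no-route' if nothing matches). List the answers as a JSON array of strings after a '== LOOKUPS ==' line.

Apply in order:
  add 180.112.0.0/12 -> H1 at depth 12
  - 180.112.0.0/12 clear@12
  add 57.59.48.0/20 -> H6 at depth 20
  Q 57.59.48.6: descend 00111001001110110011 ; hops seen [H6] ; pick H6
  add 19.242.0.0/15 -> H6 at depth 15
  add 57.59.50.110/32 -> H1 at depth 32
  add 180.112.0.0/12 -> H2 at depth 12
  Q 8.214.131.133: descend 000 ; hops seen [∅] ; pick no-route
  add 57.59.50.96/28 -> H3 at depth 28
  add 0.0.0.0/0 -> H0 at depth 0
  - 19.242.0.0/15 clear@15
  add 180.112.0.0/12 -> H4 at depth 12
  add 57.59.50.96/28 -> H0 at depth 28
  add 20.176.0.0/12 -> H4 at depth 12
  add 20.176.0.0/12 -> H5 at depth 12
  Q 57.59.50.107: descend 00111001001110110011001001101 ; hops seen [H0,H6,H0] ; pick H0
  Q 180.112.0.0: descend 101101000111 ; hops seen [H0,H4] ; pick H4
  Q 180.112.0.116: descend 101101000111 ; hops seen [H0,H4] ; pick H4
  add 57.48.0.0/12 -> H2 at depth 12

== LOOKUPS ==
["H6","no-route","H0","H4","H4"]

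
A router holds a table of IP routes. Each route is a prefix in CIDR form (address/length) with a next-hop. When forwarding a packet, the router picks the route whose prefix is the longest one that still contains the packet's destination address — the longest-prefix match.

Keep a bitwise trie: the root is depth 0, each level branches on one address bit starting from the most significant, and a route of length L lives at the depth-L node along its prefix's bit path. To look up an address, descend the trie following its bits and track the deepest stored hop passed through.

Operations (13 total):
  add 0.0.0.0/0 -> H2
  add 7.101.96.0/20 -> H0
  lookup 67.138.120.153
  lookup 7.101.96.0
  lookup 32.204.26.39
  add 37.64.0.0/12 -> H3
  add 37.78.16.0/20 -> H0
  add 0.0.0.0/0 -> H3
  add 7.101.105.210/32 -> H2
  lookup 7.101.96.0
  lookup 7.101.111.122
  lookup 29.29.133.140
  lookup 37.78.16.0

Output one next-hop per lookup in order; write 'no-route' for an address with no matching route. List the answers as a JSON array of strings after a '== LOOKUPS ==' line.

Apply in order:
  add 0.0.0.0/0 -> H2 at depth 0
  add 7.101.96.0/20 -> H0 at depth 20
  lookup 67.138.120.153: bits 0 walk d0:H2→d1:- -> H2
  lookup 7.101.96.0: bits 00000111011001010110 walk d0:H2→d1:-→d2:-→d3:-→d4:-→d5:-→d6:-→d7:-→d8:-→d9:-→d10:-→d11:-→d12:-→d13:-→d14:-→d15:-→d16:-→d17:-→d18:-→d19:-→d20:H0 -> H0
  lookup 32.204.26.39: bits 00 walk d0:H2→d1:-→d2:- -> H2
  add 37.64.0.0/12 -> H3 at depth 12
  add 37.78.16.0/20 -> H0 at depth 20
  add 0.0.0.0/0 -> H3 at depth 0
  add 7.101.105.210/32 -> H2 at depth 32
  lookup 7.101.96.0: bits 00000111011001010110 walk d0:H3→d1:-→d2:-→d3:-→d4:-→d5:-→d6:-→d7:-→d8:-→d9:-→d10:-→d11:-→d12:-→d13:-→d14:-→d15:-→d16:-→d17:-→d18:-→d19:-→d20:H0 -> H0
  lookup 7.101.111.122: bits 000001110110010101101 walk d0:H3→d1:-→d2:-→d3:-→d4:-→d5:-→d6:-→d7:-→d8:-→d9:-→d10:-→d11:-→d12:-→d13:-→d14:-→d15:-→d16:-→d17:-→d18:-→d19:-→d20:H0→d21:- -> H0
  lookup 29.29.133.140: bits 000 walk d0:H3→d1:-→d2:-→d3:- -> H3
  lookup 37.78.16.0: bits 00100101010011100001 walk d0:H3→d1:-→d2:-→d3:-→d4:-→d5:-→d6:-→d7:-→d8:-→d9:-→d10:-→d11:-→d12:H3→d13:-→d14:-→d15:-→d16:-→d17:-→d18:-→d19:-→d20:H0 -> H0

== LOOKUPS ==
["H2","H0","H2","H0","H0","H3","H0"]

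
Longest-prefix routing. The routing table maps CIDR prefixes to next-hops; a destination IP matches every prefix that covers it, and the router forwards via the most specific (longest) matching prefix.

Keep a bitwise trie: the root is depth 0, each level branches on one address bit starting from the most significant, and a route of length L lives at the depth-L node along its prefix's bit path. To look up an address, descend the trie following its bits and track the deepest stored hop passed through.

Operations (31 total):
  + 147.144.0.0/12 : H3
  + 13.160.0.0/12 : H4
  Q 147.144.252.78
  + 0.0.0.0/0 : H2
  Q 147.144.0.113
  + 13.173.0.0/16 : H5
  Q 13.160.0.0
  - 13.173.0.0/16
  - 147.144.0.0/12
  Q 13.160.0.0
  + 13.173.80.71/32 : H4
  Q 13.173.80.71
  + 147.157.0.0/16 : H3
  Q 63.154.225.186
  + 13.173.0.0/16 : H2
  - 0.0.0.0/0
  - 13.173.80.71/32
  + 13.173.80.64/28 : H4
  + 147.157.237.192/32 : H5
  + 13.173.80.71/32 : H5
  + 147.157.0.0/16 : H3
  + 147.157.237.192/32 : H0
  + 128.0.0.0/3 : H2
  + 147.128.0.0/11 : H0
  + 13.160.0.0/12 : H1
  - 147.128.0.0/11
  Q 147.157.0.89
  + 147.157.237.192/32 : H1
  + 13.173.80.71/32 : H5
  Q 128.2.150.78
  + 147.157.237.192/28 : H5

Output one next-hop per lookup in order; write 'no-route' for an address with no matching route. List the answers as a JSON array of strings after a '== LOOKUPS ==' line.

Apply in order:
  add 147.144.0.0/12 -> H3 at depth 12
  add 13.160.0.0/12 -> H4 at depth 12
  lookup 147.144.252.78: bits 100100111001 walk d0:-→d1:-→d2:-→d3:-→d4:-→d5:-→d6:-→d7:-→d8:-→d9:-→d10:-→d11:-→d12:H3 -> H3
  add 0.0.0.0/0 -> H2 at depth 0
  lookup 147.144.0.113: bits 100100111001 walk d0:H2→d1:-→d2:-→d3:-→d4:-→d5:-→d6:-→d7:-→d8:-→d9:-→d10:-→d11:-→d12:H3 -> H3
  add 13.173.0.0/16 -> H5 at depth 16
  lookup 13.160.0.0: bits 000011011010 walk d0:H2→d1:-→d2:-→d3:-→d4:-→d5:-→d6:-→d7:-→d8:-→d9:-→d10:-→d11:-→d12:H4 -> H4
  del 13.173.0.0/16 (clear depth 16)
  del 147.144.0.0/12 (clear depth 12)
  lookup 13.160.0.0: bits 000011011010 walk d0:H2→d1:-→d2:-→d3:-→d4:-→d5:-→d6:-→d7:-→d8:-→d9:-→d10:-→d11:-→d12:H4 -> H4
  add 13.173.80.71/32 -> H4 at depth 32
  lookup 13.173.80.71: bits 00001101101011010101000001000111 walk d0:H2→d1:-→d2:-→d3:-→d4:-→d5:-→d6:-→d7:-→d8:-→d9:-→d10:-→d11:-→d12:H4→d13:-→d14:-→d15:-→d16:-→d17:-→d18:-→d19:-→d20:-→d21:-→d22:-→d23:-→d24:-→d25:-→d26:-→d27:-→d28:-→d29:-→d30:-→d31:-→d32:H4 -> H4
  add 147.157.0.0/16 -> H3 at depth 16
  lookup 63.154.225.186: bits 00 walk d0:H2→d1:-→d2:- -> H2
  add 13.173.0.0/16 -> H2 at depth 16
  del 0.0.0.0/0 (clear depth 0)
  del 13.173.80.71/32 (clear depth 32)
  add 13.173.80.64/28 -> H4 at depth 28
  add 147.157.237.192/32 -> H5 at depth 32
  add 13.173.80.71/32 -> H5 at depth 32
  add 147.157.0.0/16 -> H3 at depth 16
  add 147.157.237.192/32 -> H0 at depth 32
  add 128.0.0.0/3 -> H2 at depth 3
  add 147.128.0.0/11 -> H0 at depth 11
  add 13.160.0.0/12 -> H1 at depth 12
  del 147.128.0.0/11 (clear depth 11)
  lookup 147.157.0.89: bits 1001001110011101 walk d0:-→d1:-→d2:-→d3:H2→d4:-→d5:-→d6:-→d7:-→d8:-→d9:-→d10:-→d11:-→d12:-→d13:-→d14:-→d15:-→d16:H3 -> H3
  add 147.157.237.192/32 -> H1 at depth 32
  add 13.173.80.71/32 -> H5 at depth 32
  lookup 128.2.150.78: bits 100 walk d0:-→d1:-→d2:-→d3:H2 -> H2
  add 147.157.237.192/28 -> H5 at depth 28

== LOOKUPS ==
["H3","H3","H4","H4","H4","H2","H3","H2"]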